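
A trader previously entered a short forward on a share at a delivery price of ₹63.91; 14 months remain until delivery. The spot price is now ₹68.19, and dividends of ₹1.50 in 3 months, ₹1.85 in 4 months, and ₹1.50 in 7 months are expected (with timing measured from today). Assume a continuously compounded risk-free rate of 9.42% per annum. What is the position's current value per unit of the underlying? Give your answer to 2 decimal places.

-₹6.25

PV(remaining dividends) I = 1.50·e^(−0.0942·3/12) + 1.85·e^(−0.0942·4/12) + 1.50·e^(−0.0942·7/12) = 4.6777
Current forward F = (S − I)·e^(rT) = (68.19 − 4.6777)·e^(0.0942·14/12) = 63.5123 × 1.116166 = 70.8903
Value (long) = (F − K)·e^(−rT) = (70.8903 − 63.91) × 0.895924 = 6.2538
Short position value = −(long value) = -₹6.25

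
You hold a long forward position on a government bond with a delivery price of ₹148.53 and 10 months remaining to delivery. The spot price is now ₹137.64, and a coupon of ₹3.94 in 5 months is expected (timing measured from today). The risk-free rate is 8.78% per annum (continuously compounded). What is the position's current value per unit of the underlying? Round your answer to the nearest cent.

PV(remaining coupons) I = 3.94·e^(−0.0878·5/12) = 3.7985
Current forward F = (S − I)·e^(rT) = (137.64 − 3.7985)·e^(0.0878·10/12) = 133.8415 × 1.075910 = 144.0014
Value (long) = (F − K)·e^(−rT) = (144.0014 − 148.53) × 0.929446 = -4.2091
Value = -₹4.21

-₹4.21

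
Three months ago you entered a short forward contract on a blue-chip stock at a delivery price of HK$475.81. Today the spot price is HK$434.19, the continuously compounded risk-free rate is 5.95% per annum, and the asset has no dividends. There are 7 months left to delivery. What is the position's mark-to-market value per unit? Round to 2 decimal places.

Current fair forward for the remaining 7 months: F = S·e^(r·T), r = 0.0595
F = 434.19 · e^(0.0595 × 7/12) = 434.19 × 1.035318 = 449.5247
Value of long forward = (F − K)·e^(−rT) = (449.5247 − 475.81) · e^(−0.0595·7/12)
= -26.2853 × 0.965887 = -25.39
Short position value = −(long value) = HK$25.39

HK$25.39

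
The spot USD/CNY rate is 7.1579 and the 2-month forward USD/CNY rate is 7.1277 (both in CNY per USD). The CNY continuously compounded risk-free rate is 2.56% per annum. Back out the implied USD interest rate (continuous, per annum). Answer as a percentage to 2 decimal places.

5.10%

F = S·e^((r_CNY − r_USD)T) ⇒ r_USD = r_CNY − ln(F/S)/T
ln(7.1277/7.1579) = -0.004228; /(2/12) = -0.025368
r_USD = 0.0256 + 0.025368 = 0.050968
r_USD = 5.10%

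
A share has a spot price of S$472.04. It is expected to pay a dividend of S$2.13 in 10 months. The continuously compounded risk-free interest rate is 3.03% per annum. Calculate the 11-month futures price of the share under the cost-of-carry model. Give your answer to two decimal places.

S$483.20

PV(dividends) I = 2.13·e^(−0.0303·10/12)
I = 2.0769
F = (S − I)·e^(rT) = (472.04 − 2.0769) · e^(0.0303·11/12)
= 469.9631 · e^0.027775 = 469.9631 × 1.028164 = S$483.20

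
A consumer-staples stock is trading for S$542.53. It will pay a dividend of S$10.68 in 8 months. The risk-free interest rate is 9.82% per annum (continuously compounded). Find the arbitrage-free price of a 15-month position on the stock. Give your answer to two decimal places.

S$602.08

PV(dividends) I = 10.68·e^(−0.0982·8/12)
I = 10.0032
F = (S − I)·e^(rT) = (542.53 − 10.0032) · e^(0.0982·15/12)
= 532.5268 · e^0.122750 = 532.5268 × 1.130602 = S$602.08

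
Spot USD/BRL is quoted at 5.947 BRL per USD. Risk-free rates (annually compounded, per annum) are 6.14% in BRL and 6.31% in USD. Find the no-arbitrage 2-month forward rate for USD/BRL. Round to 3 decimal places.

By covered interest parity, F = S · (1+r_BRL)^T / (1+r_USD)^T
= 5.947 × 1.009981 / 1.010250 = 5.947 × 0.999734
F = 5.945 BRL per USD

5.945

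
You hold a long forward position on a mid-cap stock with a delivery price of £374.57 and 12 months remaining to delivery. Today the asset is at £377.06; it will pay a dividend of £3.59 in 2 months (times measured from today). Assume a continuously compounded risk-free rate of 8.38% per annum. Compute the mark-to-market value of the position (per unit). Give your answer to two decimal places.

PV(remaining dividends) I = 3.59·e^(−0.0838·2/12) = 3.5402
Current forward F = (S − I)·e^(rT) = (377.06 − 3.5402)·e^(0.0838·12/12) = 373.5198 × 1.087411 = 406.1695
Value (long) = (F − K)·e^(−rT) = (406.1695 − 374.57) × 0.919615 = 29.0594
Value = £29.06

£29.06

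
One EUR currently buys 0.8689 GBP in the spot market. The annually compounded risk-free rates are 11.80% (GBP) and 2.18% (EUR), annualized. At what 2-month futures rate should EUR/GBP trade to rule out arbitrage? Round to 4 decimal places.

By covered interest parity, F = S · (1+r_GBP)^T / (1+r_EUR)^T
= 0.8689 × 1.018764 / 1.003601 = 0.8689 × 1.015109
F = 0.8820 GBP per EUR

0.8820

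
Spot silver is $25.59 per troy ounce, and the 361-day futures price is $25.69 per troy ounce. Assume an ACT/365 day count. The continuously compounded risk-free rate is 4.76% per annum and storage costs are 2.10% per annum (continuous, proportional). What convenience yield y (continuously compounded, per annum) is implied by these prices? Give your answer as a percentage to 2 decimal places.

F = S·e^((r+u−y)T) ⇒ (r+u−y) = ln(F/S)/T
ln(25.69/25.59) = 0.003900; /T ⇒ 0.003943
y = r + u − ln(F/S)/T = 0.0476 + 0.0210 − 0.003943 = 0.064657
y = 6.47%

6.47%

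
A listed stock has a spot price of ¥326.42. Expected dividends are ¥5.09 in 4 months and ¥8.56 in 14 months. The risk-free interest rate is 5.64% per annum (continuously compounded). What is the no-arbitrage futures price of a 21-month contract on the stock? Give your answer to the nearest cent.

PV(dividends) I = 5.09·e^(−0.0564·4/12) + 8.56·e^(−0.0564·14/12)
I = 4.9952 + 8.0149 = 13.0101
F = (S − I)·e^(rT) = (326.42 − 13.0101) · e^(0.0564·21/12)
= 313.4099 · e^0.098700 = 313.4099 × 1.103735 = ¥345.92

¥345.92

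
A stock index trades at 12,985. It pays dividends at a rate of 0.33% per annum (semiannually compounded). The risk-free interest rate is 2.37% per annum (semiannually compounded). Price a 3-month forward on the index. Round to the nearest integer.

13,051

F = S · (1+r/2)^(2T) / (1+q/2)^(2T)
= 12985 × 1.005908 / 1.000825 = 12985 × 1.005079
F = 13,051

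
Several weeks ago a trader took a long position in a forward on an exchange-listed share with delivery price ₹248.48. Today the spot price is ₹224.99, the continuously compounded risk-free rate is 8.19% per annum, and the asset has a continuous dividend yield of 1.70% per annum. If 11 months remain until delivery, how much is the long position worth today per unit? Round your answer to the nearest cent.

-₹9.00

Current fair forward for the remaining 11 months: F = S·e^((r − q)·T), (r − q) = 0.0819 − 0.0170 = 0.0649
F = 224.99 · e^(0.0649 × 11/12) = 224.99 × 1.061297 = 238.7812
Value of long forward = (F − K)·e^(−rT) = (238.7812 − 248.48) · e^(−0.0819·11/12)
= -9.6988 × 0.927674 = -9.00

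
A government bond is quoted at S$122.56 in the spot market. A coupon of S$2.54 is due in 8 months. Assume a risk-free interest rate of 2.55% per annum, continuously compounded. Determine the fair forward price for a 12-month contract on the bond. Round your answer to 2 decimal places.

PV(coupons) I = 2.54·e^(−0.0255·8/12)
I = 2.4972
F = (S − I)·e^(rT) = (122.56 − 2.4972) · e^(0.0255·12/12)
= 120.0628 · e^0.025500 = 120.0628 × 1.025828 = S$123.16

S$123.16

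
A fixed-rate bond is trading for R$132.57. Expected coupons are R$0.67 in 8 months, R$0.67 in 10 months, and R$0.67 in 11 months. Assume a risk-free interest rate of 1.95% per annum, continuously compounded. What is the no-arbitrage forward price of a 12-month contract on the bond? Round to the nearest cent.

R$133.16

PV(coupons) I = 0.67·e^(−0.0195·8/12) + 0.67·e^(−0.0195·10/12) + 0.67·e^(−0.0195·11/12)
I = 0.6613 + 0.6592 + 0.6581 = 1.9786
F = (S − I)·e^(rT) = (132.57 − 1.9786) · e^(0.0195·12/12)
= 130.5914 · e^0.019500 = 130.5914 × 1.019691 = R$133.16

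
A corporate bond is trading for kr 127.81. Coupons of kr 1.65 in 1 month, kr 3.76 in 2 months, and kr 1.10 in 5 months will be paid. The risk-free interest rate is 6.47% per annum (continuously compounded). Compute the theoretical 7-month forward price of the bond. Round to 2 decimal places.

PV(coupons) I = 1.65·e^(−0.0647·1/12) + 3.76·e^(−0.0647·2/12) + 1.10·e^(−0.0647·5/12)
I = 1.6411 + 3.7197 + 1.0707 = 6.4315
F = (S − I)·e^(rT) = (127.81 − 6.4315) · e^(0.0647·7/12)
= 121.3785 · e^0.037742 = 121.3785 × 1.038463 = kr 126.05

kr 126.05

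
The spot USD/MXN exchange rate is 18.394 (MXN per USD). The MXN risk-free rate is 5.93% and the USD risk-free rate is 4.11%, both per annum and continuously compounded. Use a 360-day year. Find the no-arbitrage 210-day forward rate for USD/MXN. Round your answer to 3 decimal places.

18.590

F = S·e^((r_MXN − r_USD)T) = 18.394 · e^((0.0593 − 0.0411) × 210/360)
= 18.394 · e^0.010617 = 18.394 × 1.010674
F = 18.590 MXN per USD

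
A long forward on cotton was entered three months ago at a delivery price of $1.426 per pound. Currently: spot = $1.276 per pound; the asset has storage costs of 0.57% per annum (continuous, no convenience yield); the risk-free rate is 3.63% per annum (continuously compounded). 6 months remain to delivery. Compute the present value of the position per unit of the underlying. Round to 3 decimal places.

-$0.121 per pound

Current fair forward for the remaining 6 months: F = S·e^((r + u)·T), (r + u) = 0.0363 + 0.0057 = 0.0420
F = 1.276 · e^(0.0420 × 6/12) = 1.276 × 1.021222 = 1.3031
Value of long forward = (F − K)·e^(−rT) = (1.3031 − 1.426) · e^(−0.0363·6/12)
= -0.1229 × 0.982014 = -0.121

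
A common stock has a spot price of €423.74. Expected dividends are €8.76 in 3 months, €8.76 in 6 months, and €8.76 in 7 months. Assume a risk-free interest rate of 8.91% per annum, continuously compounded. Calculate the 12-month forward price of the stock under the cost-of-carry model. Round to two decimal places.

PV(dividends) I = 8.76·e^(−0.0891·3/12) + 8.76·e^(−0.0891·6/12) + 8.76·e^(−0.0891·7/12)
I = 8.5670 + 8.3783 + 8.3163 = 25.2616
F = (S − I)·e^(rT) = (423.74 − 25.2616) · e^(0.0891·12/12)
= 398.4784 · e^0.089100 = 398.4784 × 1.093190 = €435.61

€435.61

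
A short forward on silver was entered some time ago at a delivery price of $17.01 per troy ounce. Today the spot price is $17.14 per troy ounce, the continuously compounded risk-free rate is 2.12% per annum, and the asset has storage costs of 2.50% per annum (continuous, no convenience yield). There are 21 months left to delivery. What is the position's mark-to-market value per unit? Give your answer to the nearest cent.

Current fair forward for the remaining 21 months: F = S·e^((r + u)·T), (r + u) = 0.0212 + 0.0250 = 0.0462
F = 17.14 · e^(0.0462 × 21/12) = 17.14 × 1.084208 = 18.5833
Value of long forward = (F − K)·e^(−rT) = (18.5833 − 17.01) · e^(−0.0212·21/12)
= 1.5733 × 0.963580 = 1.52
Short position value = −(long value) = -$1.52

-$1.52 per troy ounce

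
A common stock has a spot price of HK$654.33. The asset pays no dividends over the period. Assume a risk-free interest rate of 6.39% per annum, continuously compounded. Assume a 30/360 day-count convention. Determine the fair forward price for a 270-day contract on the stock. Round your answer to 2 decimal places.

HK$686.45

F = S·e^(rT) = 654.33 · e^(0.0639 × 270/360)
= 654.33 · e^0.047925 = 654.33 × 1.049092
F = HK$686.45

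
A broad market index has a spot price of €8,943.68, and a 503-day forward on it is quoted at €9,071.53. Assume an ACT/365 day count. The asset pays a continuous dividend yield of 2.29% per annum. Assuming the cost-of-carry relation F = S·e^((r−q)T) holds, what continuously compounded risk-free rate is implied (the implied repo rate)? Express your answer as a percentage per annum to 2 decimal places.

From F = S·e^((r−q)T): (r − q) = ln(F/S)/T
ln(9071.53/8943.68) = ln(1.014295) = 0.014194
(r − q) = 0.014194 / (503/365) = 0.010300
r = ln(F/S)/T + q = 0.010300 + 0.0229 = 0.033200
r = 3.32%

3.32%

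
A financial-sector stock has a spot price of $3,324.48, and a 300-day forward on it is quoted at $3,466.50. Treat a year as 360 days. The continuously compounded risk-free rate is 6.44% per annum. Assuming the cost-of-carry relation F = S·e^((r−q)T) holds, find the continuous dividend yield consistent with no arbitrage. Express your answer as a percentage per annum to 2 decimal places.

From F = S·e^((r−q)T): (r − q) = ln(F/S)/T
ln(3466.50/3324.48) = ln(1.042719) = 0.041832
(r − q) = 0.041832 / (300/360) = 0.050198
q = r − ln(F/S)/T = 0.0644 − 0.050198 = 0.014202
q = 1.42%

1.42%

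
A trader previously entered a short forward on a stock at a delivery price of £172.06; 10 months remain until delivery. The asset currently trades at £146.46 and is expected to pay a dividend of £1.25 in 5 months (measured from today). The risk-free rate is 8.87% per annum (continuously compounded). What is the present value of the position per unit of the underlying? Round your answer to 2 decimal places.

£14.55

PV(remaining dividends) I = 1.25·e^(−0.0887·5/12) = 1.2046
Current forward F = (S − I)·e^(rT) = (146.46 − 1.2046)·e^(0.0887·10/12) = 145.2554 × 1.076717 = 156.3990
Value (long) = (F − K)·e^(−rT) = (156.3990 − 172.06) × 0.928749 = -14.5451
Short position value = −(long value) = £14.55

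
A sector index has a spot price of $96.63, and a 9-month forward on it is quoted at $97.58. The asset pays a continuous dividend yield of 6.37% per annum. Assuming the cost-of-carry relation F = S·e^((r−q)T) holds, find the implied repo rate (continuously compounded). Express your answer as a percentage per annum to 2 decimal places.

From F = S·e^((r−q)T): (r − q) = ln(F/S)/T
ln(97.58/96.63) = ln(1.009831) = 0.009783
(r − q) = 0.009783 / (9/12) = 0.013044
r = ln(F/S)/T + q = 0.013044 + 0.0637 = 0.076744
r = 7.67%

7.67%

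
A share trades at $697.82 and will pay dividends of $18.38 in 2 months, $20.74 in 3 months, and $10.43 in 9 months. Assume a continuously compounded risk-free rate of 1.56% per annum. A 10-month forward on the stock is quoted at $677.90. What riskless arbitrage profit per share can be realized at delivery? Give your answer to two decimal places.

PV(dividends) I = 18.38·e^(−0.0156·2/12) + 20.74·e^(−0.0156·3/12) + 10.43·e^(−0.0156·9/12) = 49.3002
Fair forward F* = (S − I)·e^(rT) = (697.82 − 49.3002)·e^0.013000 = 648.5198 × 1.013085 = 657.0057
Market $677.90 > fair 657.0057: forward overpriced → cash-and-carry (borrow at r, buy the stock and collect the dividends, short the forward).
Profit at T = |F_mkt − F*| = |677.90 − 657.0057| = $20.89 per share

$20.89 per share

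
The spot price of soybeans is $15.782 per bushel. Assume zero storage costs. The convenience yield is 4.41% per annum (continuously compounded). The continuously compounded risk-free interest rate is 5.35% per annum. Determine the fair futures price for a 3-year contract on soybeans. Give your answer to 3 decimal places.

$16.233 per bushel

Net carry = r + u − y = 0.0535 + 0.0000 − 0.0441 = 0.0094
F = S·e^((r+u−y)T) = 15.782 · e^(0.0094 × 3) = 15.782 · e^0.028200
= 15.782 × 1.028601 = $16.233 per bushel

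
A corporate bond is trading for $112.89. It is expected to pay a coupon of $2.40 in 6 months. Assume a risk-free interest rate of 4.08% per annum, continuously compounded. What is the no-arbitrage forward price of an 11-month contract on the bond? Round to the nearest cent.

PV(coupons) I = 2.40·e^(−0.0408·6/12)
I = 2.3515
F = (S − I)·e^(rT) = (112.89 − 2.3515) · e^(0.0408·11/12)
= 110.5385 · e^0.037400 = 110.5385 × 1.038108 = $114.75

$114.75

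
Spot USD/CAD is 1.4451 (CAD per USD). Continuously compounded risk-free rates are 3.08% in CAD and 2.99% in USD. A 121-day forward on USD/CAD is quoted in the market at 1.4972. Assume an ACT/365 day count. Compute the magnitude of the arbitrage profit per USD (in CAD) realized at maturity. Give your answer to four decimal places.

Fair forward: F* = S·e^(carry·T), with carry = (r_CAD − r_USD) = 0.0308 − 0.0299 = 0.0009
F* = 1.4451 · e^(0.0009 × 121/365) = 1.4451 · e^0.000298 = 1.4451 × 1.000298 = 1.4455
Market 1.4972 > fair 1.4455: forward overpriced → cash-and-carry (buy spot, short the forward).
At maturity, profit = |F_mkt − F*| = |1.4972 − 1.4455| = 0.0517 per USD (in CAD)

0.0517 per USD (in CAD)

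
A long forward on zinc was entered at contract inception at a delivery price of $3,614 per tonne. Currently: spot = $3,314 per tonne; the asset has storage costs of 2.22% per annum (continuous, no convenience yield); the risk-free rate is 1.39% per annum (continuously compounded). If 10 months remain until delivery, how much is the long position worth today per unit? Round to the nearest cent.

Current fair forward for the remaining 10 months: F = S·e^((r + u)·T), (r + u) = 0.0139 + 0.0222 = 0.0361
F = 3314 · e^(0.0361 × 10/12) = 3314 × 1.03054041 = 3415.2109
Value of long forward = (F − K)·e^(−rT) = (3415.2109 − 3614) · e^(−0.0139·10/12)
= -198.7891 × 0.98848350 = -196.50

-$196.50 per tonne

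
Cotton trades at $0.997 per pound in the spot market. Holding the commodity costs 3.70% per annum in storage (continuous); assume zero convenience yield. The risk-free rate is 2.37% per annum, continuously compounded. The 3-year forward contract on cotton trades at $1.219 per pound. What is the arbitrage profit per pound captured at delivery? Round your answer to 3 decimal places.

Fair forward: F* = S·e^(carry·T), with carry = (r + u) = 0.0237 + 0.0370 = 0.0607
F* = 0.997 · e^(0.0607 × 3) = 0.997 · e^0.182100 = 0.997 × 1.199734 = $1.1961
Market $1.219 > fair $1.1961: forward overpriced → cash-and-carry (buy spot, short the forward).
At maturity, profit = |F_mkt − F*| = |1.219 − 1.1961| = $0.023 per pound

$0.023 per pound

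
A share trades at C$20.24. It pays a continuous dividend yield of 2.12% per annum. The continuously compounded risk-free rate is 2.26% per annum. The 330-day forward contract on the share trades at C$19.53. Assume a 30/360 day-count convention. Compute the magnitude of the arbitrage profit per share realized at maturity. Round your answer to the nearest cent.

C$0.74 per share

Fair forward: F* = S·e^(carry·T), with carry = (r − q) = 0.0226 − 0.0212 = 0.0014
F* = 20.24 · e^(0.0014 × 330/360) = 20.24 · e^0.001283 = 20.24 × 1.001284 = C$20.2660
Market C$19.53 < fair C$20.2660: forward underpriced → reverse cash-and-carry (short spot, go long the forward).
At maturity, profit = |F_mkt − F*| = |19.53 − 20.2660| = C$0.74 per share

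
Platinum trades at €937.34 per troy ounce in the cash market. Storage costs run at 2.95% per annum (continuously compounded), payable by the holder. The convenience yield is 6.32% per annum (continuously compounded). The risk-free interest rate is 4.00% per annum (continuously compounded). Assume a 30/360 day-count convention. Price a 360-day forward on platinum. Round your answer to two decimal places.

Net carry = r + u − y = 0.0400 + 0.0295 − 0.0632 = 0.0063
F = S·e^((r+u−y)T) = 937.34 · e^(0.0063 × 360/360) = 937.34 · e^0.006300
= 937.34 × 1.006320 = €943.26 per troy ounce

€943.26 per troy ounce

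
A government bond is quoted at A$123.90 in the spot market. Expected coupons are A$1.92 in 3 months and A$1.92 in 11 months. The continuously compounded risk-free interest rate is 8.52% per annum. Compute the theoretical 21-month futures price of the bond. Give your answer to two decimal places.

A$139.58

PV(coupons) I = 1.92·e^(−0.0852·3/12) + 1.92·e^(−0.0852·11/12)
I = 1.8795 + 1.7758 = 3.6553
F = (S − I)·e^(rT) = (123.90 − 3.6553) · e^(0.0852·21/12)
= 120.2447 · e^0.149100 = 120.2447 × 1.160789 = A$139.58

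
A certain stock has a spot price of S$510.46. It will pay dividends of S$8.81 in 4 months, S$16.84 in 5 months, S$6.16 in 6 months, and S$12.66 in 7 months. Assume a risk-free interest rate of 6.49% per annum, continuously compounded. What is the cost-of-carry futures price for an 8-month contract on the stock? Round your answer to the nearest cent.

S$487.96

PV(dividends) I = 8.81·e^(−0.0649·4/12) + 16.84·e^(−0.0649·5/12) + 6.16·e^(−0.0649·6/12) + 12.66·e^(−0.0649·7/12)
I = 8.6215 + 16.3907 + 5.9633 + 12.1897 = 43.1652
F = (S − I)·e^(rT) = (510.46 − 43.1652) · e^(0.0649·8/12)
= 467.2948 · e^0.043267 = 467.2948 × 1.044217 = S$487.96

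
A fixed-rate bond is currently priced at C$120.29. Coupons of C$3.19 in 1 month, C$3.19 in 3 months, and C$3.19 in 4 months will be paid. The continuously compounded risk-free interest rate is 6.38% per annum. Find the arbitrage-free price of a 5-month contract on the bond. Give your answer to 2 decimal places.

C$113.84

PV(coupons) I = 3.19·e^(−0.0638·1/12) + 3.19·e^(−0.0638·3/12) + 3.19·e^(−0.0638·4/12)
I = 3.1731 + 3.1395 + 3.1229 = 9.4355
F = (S − I)·e^(rT) = (120.29 − 9.4355) · e^(0.0638·5/12)
= 110.8545 · e^0.026583 = 110.8545 × 1.026939 = C$113.84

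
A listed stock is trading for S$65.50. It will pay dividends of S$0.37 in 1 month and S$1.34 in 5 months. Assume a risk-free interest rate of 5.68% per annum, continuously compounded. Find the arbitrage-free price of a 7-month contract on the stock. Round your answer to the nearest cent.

S$65.97

PV(dividends) I = 0.37·e^(−0.0568·1/12) + 1.34·e^(−0.0568·5/12)
I = 0.3683 + 1.3087 = 1.6770
F = (S − I)·e^(rT) = (65.50 − 1.6770) · e^(0.0568·7/12)
= 63.8230 · e^0.033133 = 63.8230 × 1.033688 = S$65.97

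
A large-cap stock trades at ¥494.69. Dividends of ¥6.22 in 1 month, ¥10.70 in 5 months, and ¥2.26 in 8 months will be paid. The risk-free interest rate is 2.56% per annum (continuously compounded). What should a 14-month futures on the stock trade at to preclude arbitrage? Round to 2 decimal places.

¥490.10

PV(dividends) I = 6.22·e^(−0.0256·1/12) + 10.70·e^(−0.0256·5/12) + 2.26·e^(−0.0256·8/12)
I = 6.2067 + 10.5865 + 2.2218 = 19.0150
F = (S − I)·e^(rT) = (494.69 − 19.0150) · e^(0.0256·14/12)
= 475.6750 · e^0.029867 = 475.6750 × 1.030317 = ¥490.10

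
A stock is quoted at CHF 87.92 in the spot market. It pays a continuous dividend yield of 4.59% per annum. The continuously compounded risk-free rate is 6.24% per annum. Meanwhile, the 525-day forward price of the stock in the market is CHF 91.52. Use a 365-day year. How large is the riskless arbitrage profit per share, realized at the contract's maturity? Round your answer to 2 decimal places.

CHF 1.49 per share

Fair forward: F* = S·e^(carry·T), with carry = (r − q) = 0.0624 − 0.0459 = 0.0165
F* = 87.92 · e^(0.0165 × 525/365) = 87.92 · e^0.023733 = 87.92 × 1.024017 = CHF 90.0316
Market CHF 91.52 > fair CHF 90.0316: forward overpriced → cash-and-carry (buy spot, short the forward).
At maturity, profit = |F_mkt − F*| = |91.52 − 90.0316| = CHF 1.49 per share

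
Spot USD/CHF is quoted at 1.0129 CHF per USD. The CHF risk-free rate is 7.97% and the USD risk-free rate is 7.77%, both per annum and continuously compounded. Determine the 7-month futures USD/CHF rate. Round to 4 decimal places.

1.0141

F = S·e^((r_CHF − r_USD)T) = 1.0129 · e^((0.0797 − 0.0777) × 7/12)
= 1.0129 · e^0.001167 = 1.0129 × 1.001168
F = 1.0141 CHF per USD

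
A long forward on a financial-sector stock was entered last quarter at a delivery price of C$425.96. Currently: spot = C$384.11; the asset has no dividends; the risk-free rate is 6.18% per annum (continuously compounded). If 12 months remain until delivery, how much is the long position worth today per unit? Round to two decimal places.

-C$16.32

Current fair forward for the remaining 12 months: F = S·e^(r·T), r = 0.0618
F = 384.11 · e^(0.0618 × 12/12) = 384.11 × 1.063750 = 408.5970
Value of long forward = (F − K)·e^(−rT) = (408.5970 − 425.96) · e^(−0.0618·12/12)
= -17.3630 × 0.940071 = -16.32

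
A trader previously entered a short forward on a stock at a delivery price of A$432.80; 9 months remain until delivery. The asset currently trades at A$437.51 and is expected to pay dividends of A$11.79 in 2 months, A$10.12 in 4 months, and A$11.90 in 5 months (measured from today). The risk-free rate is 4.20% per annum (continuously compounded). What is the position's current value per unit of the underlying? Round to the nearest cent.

PV(remaining dividends) I = 11.79·e^(−0.0420·2/12) + 10.12·e^(−0.0420·4/12) + 11.90·e^(−0.0420·5/12) = 33.3806
Current forward F = (S − I)·e^(rT) = (437.51 − 33.3806)·e^(0.0420·9/12) = 404.1294 × 1.032001 = 417.0619
Value (long) = (F − K)·e^(−rT) = (417.0619 − 432.80) × 0.968991 = -15.2501
Short position value = −(long value) = A$15.25

A$15.25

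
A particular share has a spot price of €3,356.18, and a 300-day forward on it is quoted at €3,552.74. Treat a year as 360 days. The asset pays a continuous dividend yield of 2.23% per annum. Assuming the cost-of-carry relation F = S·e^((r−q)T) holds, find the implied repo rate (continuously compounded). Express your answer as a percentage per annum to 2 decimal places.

9.06%

From F = S·e^((r−q)T): (r − q) = ln(F/S)/T
ln(3552.74/3356.18) = ln(1.058567) = 0.056916
(r − q) = 0.056916 / (300/360) = 0.068299
r = ln(F/S)/T + q = 0.068299 + 0.0223 = 0.090599
r = 9.06%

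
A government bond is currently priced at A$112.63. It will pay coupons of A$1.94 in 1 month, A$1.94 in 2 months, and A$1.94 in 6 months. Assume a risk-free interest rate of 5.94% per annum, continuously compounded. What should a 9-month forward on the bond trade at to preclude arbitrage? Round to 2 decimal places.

PV(coupons) I = 1.94·e^(−0.0594·1/12) + 1.94·e^(−0.0594·2/12) + 1.94·e^(−0.0594·6/12)
I = 1.9304 + 1.9209 + 1.8832 = 5.7345
F = (S − I)·e^(rT) = (112.63 − 5.7345) · e^(0.0594·9/12)
= 106.8955 · e^0.044550 = 106.8955 × 1.045557 = A$111.77

A$111.77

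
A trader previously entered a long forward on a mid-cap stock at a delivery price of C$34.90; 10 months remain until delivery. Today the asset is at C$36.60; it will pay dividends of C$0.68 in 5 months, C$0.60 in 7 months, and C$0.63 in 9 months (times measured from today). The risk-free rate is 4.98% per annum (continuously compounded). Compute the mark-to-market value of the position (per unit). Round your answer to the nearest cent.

PV(remaining dividends) I = 0.68·e^(−0.0498·5/12) + 0.60·e^(−0.0498·7/12) + 0.63·e^(−0.0498·9/12) = 1.8558
Current forward F = (S − I)·e^(rT) = (36.60 − 1.8558)·e^(0.0498·10/12) = 34.7442 × 1.042373 = 36.2164
Value (long) = (F − K)·e^(−rT) = (36.2164 − 34.90) × 0.959349 = 1.2629
Value = C$1.26

C$1.26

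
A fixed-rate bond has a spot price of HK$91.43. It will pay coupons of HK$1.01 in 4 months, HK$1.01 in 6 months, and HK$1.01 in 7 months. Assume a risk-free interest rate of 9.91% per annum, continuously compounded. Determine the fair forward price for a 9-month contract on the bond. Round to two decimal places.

HK$95.37

PV(coupons) I = 1.01·e^(−0.0991·4/12) + 1.01·e^(−0.0991·6/12) + 1.01·e^(−0.0991·7/12)
I = 0.9772 + 0.9612 + 0.9533 = 2.8917
F = (S − I)·e^(rT) = (91.43 − 2.8917) · e^(0.0991·9/12)
= 88.5383 · e^0.074325 = 88.5383 × 1.077157 = HK$95.37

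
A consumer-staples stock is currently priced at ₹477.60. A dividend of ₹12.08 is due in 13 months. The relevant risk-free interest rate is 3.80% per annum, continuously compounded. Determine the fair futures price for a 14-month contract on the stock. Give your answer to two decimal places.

₹487.13

PV(dividends) I = 12.08·e^(−0.0380·13/12)
I = 11.5928
F = (S − I)·e^(rT) = (477.60 − 11.5928) · e^(0.0380·14/12)
= 466.0072 · e^0.044333 = 466.0072 × 1.045330 = ₹487.13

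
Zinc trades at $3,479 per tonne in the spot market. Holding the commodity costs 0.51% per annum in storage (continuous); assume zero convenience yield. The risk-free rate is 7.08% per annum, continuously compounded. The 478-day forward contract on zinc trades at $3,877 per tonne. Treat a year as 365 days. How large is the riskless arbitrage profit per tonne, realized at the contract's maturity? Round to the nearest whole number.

$34 per tonne

Fair forward: F* = S·e^(carry·T), with carry = (r + u) = 0.0708 + 0.0051 = 0.0759
F* = 3479 · e^(0.0759 × 478/365) = 3479 · e^0.099398 = 3479 × 1.104506 = $3842.5764
Market $3877 > fair $3842.5764: forward overpriced → cash-and-carry (buy spot, short the forward).
At maturity, profit = |F_mkt − F*| = |3877 − 3842.5764| = $34 per tonne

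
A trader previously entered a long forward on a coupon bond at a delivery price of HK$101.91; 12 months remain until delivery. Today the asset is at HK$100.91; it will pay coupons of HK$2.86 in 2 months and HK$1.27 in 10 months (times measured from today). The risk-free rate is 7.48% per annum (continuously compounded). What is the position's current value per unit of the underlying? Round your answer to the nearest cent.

HK$2.33

PV(remaining coupons) I = 2.86·e^(−0.0748·2/12) + 1.27·e^(−0.0748·10/12) = 4.0178
Current forward F = (S − I)·e^(rT) = (100.91 − 4.0178)·e^(0.0748·12/12) = 96.8922 × 1.077669 = 104.4177
Value (long) = (F − K)·e^(−rT) = (104.4177 − 101.91) × 0.927929 = 2.3270
Value = HK$2.33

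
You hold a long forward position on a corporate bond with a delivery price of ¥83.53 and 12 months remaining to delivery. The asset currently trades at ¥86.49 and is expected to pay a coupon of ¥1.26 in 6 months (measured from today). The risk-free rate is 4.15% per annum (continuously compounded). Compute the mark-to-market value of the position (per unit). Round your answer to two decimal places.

¥5.12

PV(remaining coupons) I = 1.26·e^(−0.0415·6/12) = 1.2341
Current forward F = (S − I)·e^(rT) = (86.49 − 1.2341)·e^(0.0415·12/12) = 85.2559 × 1.042373 = 88.8684
Value (long) = (F − K)·e^(−rT) = (88.8684 − 83.53) × 0.959349 = 5.1214
Value = ¥5.12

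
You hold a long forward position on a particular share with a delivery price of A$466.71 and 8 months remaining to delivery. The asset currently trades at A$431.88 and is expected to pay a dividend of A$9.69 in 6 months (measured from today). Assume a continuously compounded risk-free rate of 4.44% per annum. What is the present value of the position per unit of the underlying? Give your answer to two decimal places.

-A$30.70

PV(remaining dividends) I = 9.69·e^(−0.0444·6/12) = 9.4773
Current forward F = (S − I)·e^(rT) = (431.88 − 9.4773)·e^(0.0444·8/12) = 422.4027 × 1.030042 = 435.0925
Value (long) = (F − K)·e^(−rT) = (435.0925 − 466.71) × 0.970834 = -30.6953
Value = -A$30.70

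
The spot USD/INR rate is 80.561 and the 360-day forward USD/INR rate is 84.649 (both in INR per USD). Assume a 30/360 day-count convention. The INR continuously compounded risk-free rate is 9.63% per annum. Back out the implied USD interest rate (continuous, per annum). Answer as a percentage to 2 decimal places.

4.68%

F = S·e^((r_INR − r_USD)T) ⇒ r_USD = r_INR − ln(F/S)/T
ln(84.649/80.561) = 0.049499; /(360/360) = 0.049499
r_USD = 0.0963 − 0.049499 = 0.046801
r_USD = 4.68%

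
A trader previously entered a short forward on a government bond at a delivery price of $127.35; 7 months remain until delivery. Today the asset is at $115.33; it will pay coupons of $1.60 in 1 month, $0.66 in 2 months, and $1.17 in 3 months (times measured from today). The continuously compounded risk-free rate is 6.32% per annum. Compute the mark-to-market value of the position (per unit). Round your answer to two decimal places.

PV(remaining coupons) I = 1.60·e^(−0.0632·1/12) + 0.66·e^(−0.0632·2/12) + 1.17·e^(−0.0632·3/12) = 3.3963
Current forward F = (S − I)·e^(rT) = (115.33 − 3.3963)·e^(0.0632·7/12) = 111.9337 × 1.037555 = 116.1374
Value (long) = (F − K)·e^(−rT) = (116.1374 − 127.35) × 0.963805 = -10.8068
Short position value = −(long value) = $10.81

$10.81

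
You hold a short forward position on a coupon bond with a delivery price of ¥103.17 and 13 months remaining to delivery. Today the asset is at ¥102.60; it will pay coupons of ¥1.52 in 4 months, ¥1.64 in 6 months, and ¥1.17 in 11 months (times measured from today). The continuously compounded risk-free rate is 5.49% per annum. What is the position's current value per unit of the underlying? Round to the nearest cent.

PV(remaining coupons) I = 1.52·e^(−0.0549·4/12) + 1.64·e^(−0.0549·6/12) + 1.17·e^(−0.0549·11/12) = 4.2006
Current forward F = (S − I)·e^(rT) = (102.60 − 4.2006)·e^(0.0549·13/12) = 98.3994 × 1.061279 = 104.4292
Value (long) = (F − K)·e^(−rT) = (104.4292 − 103.17) × 0.942259 = 1.1865
Short position value = −(long value) = -¥1.19

-¥1.19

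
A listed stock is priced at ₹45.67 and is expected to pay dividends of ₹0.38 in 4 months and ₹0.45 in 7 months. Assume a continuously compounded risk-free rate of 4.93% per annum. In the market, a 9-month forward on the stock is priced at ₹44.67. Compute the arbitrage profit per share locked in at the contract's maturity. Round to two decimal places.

₹1.88 per share

PV(dividends) I = 0.38·e^(−0.0493·4/12) + 0.45·e^(−0.0493·7/12) = 0.8110
Fair forward F* = (S − I)·e^(rT) = (45.67 − 0.8110)·e^0.036975 = 44.8590 × 1.037667 = 46.5487
Market ₹44.67 < fair 46.5487: forward underpriced → reverse cash-and-carry (short the stock, invest proceeds at r, pay the dividends, go long the forward).
Profit at T = |F_mkt − F*| = |44.67 − 46.5487| = ₹1.88 per share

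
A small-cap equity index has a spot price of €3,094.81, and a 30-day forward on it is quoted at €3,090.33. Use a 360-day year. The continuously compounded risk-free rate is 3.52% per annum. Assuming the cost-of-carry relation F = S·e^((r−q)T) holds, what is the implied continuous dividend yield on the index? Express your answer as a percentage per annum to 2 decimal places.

5.26%

From F = S·e^((r−q)T): (r − q) = ln(F/S)/T
ln(3090.33/3094.81) = ln(0.998552) = -0.001449
(r − q) = -0.001449 / (30/360) = -0.017388
q = r − ln(F/S)/T = 0.0352 + 0.017388 = 0.052588
q = 5.26%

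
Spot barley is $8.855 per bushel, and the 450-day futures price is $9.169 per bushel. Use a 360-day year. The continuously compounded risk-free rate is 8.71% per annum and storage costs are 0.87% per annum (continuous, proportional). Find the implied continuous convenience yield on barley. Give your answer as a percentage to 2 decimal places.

F = S·e^((r+u−y)T) ⇒ (r+u−y) = ln(F/S)/T
ln(9.169/8.855) = 0.034846; /T ⇒ 0.027877
y = r + u − ln(F/S)/T = 0.0871 + 0.0087 − 0.027877 = 0.067923
y = 6.79%

6.79%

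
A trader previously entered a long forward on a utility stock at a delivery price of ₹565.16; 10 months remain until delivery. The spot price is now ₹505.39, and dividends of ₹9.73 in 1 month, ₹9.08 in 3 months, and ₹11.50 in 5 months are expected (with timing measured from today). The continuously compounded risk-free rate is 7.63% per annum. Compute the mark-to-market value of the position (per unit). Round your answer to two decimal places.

PV(remaining dividends) I = 9.73·e^(−0.0763·1/12) + 9.08·e^(−0.0763·3/12) + 11.50·e^(−0.0763·5/12) = 29.7169
Current forward F = (S − I)·e^(rT) = (505.39 − 29.7169)·e^(0.0763·10/12) = 475.6731 × 1.065648 = 506.9001
Value (long) = (F − K)·e^(−rT) = (506.9001 − 565.16) × 0.938396 = -54.6709
Value = -₹54.67

-₹54.67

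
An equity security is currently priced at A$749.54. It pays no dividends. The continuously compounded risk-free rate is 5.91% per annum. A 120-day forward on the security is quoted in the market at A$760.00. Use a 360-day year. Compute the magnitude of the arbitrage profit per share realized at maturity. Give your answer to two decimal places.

Fair forward: F* = S·e^(carry·T), with carry = r = 0.0591
F* = 749.54 · e^(0.0591 × 120/360) = 749.54 · e^0.019700 = 749.54 × 1.019895 = A$764.4521
Market A$760.00 < fair A$764.4521: forward underpriced → reverse cash-and-carry (short spot, go long the forward).
At maturity, profit = |F_mkt − F*| = |760.00 − 764.4521| = A$4.45 per share

A$4.45 per share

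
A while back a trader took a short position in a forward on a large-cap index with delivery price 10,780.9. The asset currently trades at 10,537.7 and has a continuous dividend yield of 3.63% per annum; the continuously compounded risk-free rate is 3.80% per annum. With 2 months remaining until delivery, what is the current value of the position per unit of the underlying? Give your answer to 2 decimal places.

238.70

Current fair forward for the remaining 2 months: F = S·e^((r − q)·T), (r − q) = 0.0380 − 0.0363 = 0.0017
F = 10537.7 · e^(0.0017 × 2/12) = 10537.7 × 1.00028337 = 10540.6861
Value of long forward = (F − K)·e^(−rT) = (10540.6861 − 10780.9) · e^(−0.0380·2/12)
= -240.2139 × 0.99368668 = -238.70
Short position value = −(long value) = 238.70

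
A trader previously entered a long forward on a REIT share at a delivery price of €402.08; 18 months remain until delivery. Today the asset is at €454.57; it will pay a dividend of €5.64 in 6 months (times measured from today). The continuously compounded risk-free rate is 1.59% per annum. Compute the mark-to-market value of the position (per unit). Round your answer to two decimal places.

PV(remaining dividends) I = 5.64·e^(−0.0159·6/12) = 5.5953
Current forward F = (S − I)·e^(rT) = (454.57 − 5.5953)·e^(0.0159·18/12) = 448.9747 × 1.024137 = 459.8116
Value (long) = (F − K)·e^(−rT) = (459.8116 − 402.08) × 0.976432 = 56.3710
Value = €56.37

€56.37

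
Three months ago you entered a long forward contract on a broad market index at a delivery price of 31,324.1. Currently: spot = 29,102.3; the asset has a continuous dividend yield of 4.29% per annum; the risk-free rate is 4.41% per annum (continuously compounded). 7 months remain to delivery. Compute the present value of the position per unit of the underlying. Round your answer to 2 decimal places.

Current fair forward for the remaining 7 months: F = S·e^((r − q)·T), (r − q) = 0.0441 − 0.0429 = 0.0012
F = 29102.3 · e^(0.0012 × 7/12) = 29102.3 × 1.00070025 = 29122.6789
Value of long forward = (F − K)·e^(−rT) = (29122.6789 − 31324.1) · e^(−0.0441·7/12)
= -2201.4211 × 0.97460307 = -2145.51

-2145.51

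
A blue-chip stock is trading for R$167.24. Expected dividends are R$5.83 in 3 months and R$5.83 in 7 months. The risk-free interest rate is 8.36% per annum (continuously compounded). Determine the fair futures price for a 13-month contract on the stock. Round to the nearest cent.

R$170.76

PV(dividends) I = 5.83·e^(−0.0836·3/12) + 5.83·e^(−0.0836·7/12)
I = 5.7094 + 5.5525 = 11.2619
F = (S − I)·e^(rT) = (167.24 − 11.2619) · e^(0.0836·13/12)
= 155.9781 · e^0.090567 = 155.9781 × 1.094795 = R$170.76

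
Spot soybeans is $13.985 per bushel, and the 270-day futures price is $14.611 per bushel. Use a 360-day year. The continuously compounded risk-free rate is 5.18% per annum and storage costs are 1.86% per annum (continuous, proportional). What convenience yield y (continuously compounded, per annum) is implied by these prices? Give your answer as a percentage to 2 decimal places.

F = S·e^((r+u−y)T) ⇒ (r+u−y) = ln(F/S)/T
ln(14.611/13.985) = 0.043789; /T ⇒ 0.058385
y = r + u − ln(F/S)/T = 0.0518 + 0.0186 − 0.058385 = 0.012015
y = 1.20%

1.20%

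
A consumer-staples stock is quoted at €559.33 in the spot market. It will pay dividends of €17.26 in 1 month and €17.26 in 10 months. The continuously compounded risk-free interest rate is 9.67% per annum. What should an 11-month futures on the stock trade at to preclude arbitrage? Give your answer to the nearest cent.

PV(dividends) I = 17.26·e^(−0.0967·1/12) + 17.26·e^(−0.0967·10/12)
I = 17.1215 + 15.9237 = 33.0452
F = (S − I)·e^(rT) = (559.33 − 33.0452) · e^(0.0967·11/12)
= 526.2848 · e^0.088642 = 526.2848 × 1.092689 = €575.07

€575.07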